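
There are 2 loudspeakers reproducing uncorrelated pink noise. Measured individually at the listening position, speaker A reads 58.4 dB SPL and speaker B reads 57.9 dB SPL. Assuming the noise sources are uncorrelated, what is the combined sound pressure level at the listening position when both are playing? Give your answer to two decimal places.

61.17 dB SPL

Incoherent sources sum as intensities:
L_total = 10·log₁₀(10^(58.4/10) + 10^(57.9/10)) = 10·log₁₀(1308000) = 61.17 dB SPL.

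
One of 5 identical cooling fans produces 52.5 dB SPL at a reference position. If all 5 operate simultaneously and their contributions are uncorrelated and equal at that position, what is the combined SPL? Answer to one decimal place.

5 equal incoherent sources raise the level by 10·log₁₀(5) = 6.99 dB.
L_total = 52.5 + 6.99 = 59.5 dB SPL.

59.5 dB SPL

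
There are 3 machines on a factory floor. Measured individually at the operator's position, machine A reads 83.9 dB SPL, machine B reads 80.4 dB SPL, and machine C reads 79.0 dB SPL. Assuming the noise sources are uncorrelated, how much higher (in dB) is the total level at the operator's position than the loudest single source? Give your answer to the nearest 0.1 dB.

2.5 dB

Incoherent sources sum as intensities:
L_total = 10·log₁₀(10^(83.9/10) + 10^(80.4/10) + 10^(79.0/10)) = 86.38 dB SPL.
Excess over the loudest (83.9 dB): 86.38 − 83.9 = 2.5 dB.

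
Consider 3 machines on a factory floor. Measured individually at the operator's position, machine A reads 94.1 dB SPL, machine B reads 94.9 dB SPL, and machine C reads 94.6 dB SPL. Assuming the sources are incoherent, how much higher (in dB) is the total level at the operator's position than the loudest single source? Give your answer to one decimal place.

Add the sources as powers (linear), then convert back to dB:
L_total = 10·log₁₀(10^(94.1/10) + 10^(94.9/10) + 10^(94.6/10)) = 99.32 dB SPL.
Excess over the loudest (94.9 dB): 99.32 − 94.9 = 4.4 dB.

4.4 dB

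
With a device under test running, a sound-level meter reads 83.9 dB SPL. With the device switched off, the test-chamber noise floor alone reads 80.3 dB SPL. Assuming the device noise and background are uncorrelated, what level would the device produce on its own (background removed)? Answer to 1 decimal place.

81.4 dB SPL

Remove the background by subtracting linear intensities:
L_src = 10·log₁₀(10^(83.9/10) − 10^(80.3/10)) = 10·log₁₀(138300000) = 81.4 dB SPL.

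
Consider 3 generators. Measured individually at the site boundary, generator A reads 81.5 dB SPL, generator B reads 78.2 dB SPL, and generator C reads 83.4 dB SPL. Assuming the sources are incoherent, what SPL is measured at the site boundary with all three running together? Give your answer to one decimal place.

Uncorrelated sources add in intensity (power), not in dB.
L_total = 10·log₁₀(10^(81.5/10) + 10^(78.2/10) + 10^(83.4/10)) = 10·log₁₀(426100000) = 86.3 dB SPL.

86.3 dB SPL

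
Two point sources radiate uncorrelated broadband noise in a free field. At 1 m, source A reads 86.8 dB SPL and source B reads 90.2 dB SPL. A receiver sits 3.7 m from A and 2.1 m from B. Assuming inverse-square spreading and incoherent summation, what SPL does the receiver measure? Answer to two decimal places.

At the listener: L_A = 86.8 − 20·log₁₀(3.7) = 75.436 dB; L_B = 90.2 − 20·log₁₀(2.1) = 83.756 dB.
Combined: 10·log₁₀(10^(75.436/10)+10^(83.756/10)) = 84.35 dB SPL.

84.35 dB SPL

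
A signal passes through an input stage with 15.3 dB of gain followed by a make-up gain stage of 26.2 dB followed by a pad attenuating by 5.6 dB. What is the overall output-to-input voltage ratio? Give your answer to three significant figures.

62.4

Net gain = 15.3 + 26.2 + (−5.6) = 35.9 dB.
Voltage ratio = 10^(35.9/20) = 62.4.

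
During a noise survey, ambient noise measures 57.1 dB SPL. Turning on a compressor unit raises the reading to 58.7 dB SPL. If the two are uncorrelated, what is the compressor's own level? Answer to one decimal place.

53.6 dB SPL

Remove the background by subtracting linear intensities:
L_src = 10·log₁₀(10^(58.7/10) − 10^(57.1/10)) = 10·log₁₀(228400) = 53.6 dB SPL.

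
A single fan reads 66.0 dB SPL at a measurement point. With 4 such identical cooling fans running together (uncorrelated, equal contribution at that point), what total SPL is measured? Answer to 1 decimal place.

72.0 dB SPL

4 equal incoherent sources raise the level by 10·log₁₀(4) = 6.02 dB.
L_total = 66.0 + 6.02 = 72.0 dB SPL.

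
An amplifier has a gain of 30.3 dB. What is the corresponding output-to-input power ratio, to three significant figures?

1070

Power ratio = 10^(dB/10).
10^(30.3/10) = 10^(3.030) = 1070.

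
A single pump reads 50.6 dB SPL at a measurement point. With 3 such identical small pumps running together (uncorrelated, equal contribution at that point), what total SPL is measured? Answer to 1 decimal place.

55.4 dB SPL

3 equal incoherent sources raise the level by 10·log₁₀(3) = 4.77 dB.
L_total = 50.6 + 4.77 = 55.4 dB SPL.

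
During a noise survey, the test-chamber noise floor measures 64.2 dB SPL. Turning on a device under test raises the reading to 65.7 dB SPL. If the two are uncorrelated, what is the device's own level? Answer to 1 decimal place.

60.4 dB SPL

Background correction is a power subtraction:
L_src = 10·log₁₀(10^(65.7/10) − 10^(64.2/10)) = 10·log₁₀(1085000) = 60.4 dB SPL.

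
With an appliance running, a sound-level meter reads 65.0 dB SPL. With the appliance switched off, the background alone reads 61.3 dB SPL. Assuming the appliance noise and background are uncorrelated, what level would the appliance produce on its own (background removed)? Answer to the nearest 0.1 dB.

Remove the background by subtracting linear intensities:
L_src = 10·log₁₀(10^(65.0/10) − 10^(61.3/10)) = 10·log₁₀(1813000) = 62.6 dB SPL.

62.6 dB SPL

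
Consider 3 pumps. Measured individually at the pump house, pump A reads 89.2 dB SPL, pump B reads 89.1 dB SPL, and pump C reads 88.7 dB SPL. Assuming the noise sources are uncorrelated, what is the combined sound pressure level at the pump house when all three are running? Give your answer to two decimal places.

Incoherent sources sum as intensities:
L_total = 10·log₁₀(10^(89.2/10) + 10^(89.1/10) + 10^(88.7/10)) = 10·log₁₀(2386000000) = 93.78 dB SPL.

93.78 dB SPL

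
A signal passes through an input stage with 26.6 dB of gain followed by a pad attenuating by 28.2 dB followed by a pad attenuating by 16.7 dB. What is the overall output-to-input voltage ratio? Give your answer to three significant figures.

0.122

Net gain = 26.6 + (−28.2) + (−16.7) = -18.3 dB.
Voltage ratio = 10^(-18.3/20) = 0.122.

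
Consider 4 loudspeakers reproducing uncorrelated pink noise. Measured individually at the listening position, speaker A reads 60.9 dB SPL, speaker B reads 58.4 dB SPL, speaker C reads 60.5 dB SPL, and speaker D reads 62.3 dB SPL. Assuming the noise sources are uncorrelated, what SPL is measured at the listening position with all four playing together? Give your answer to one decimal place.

66.8 dB SPL

Incoherent sources sum as intensities:
L_total = 10·log₁₀(10^(60.9/10) + 10^(58.4/10) + 10^(60.5/10) + 10^(62.3/10)) = 10·log₁₀(4742000) = 66.8 dB SPL.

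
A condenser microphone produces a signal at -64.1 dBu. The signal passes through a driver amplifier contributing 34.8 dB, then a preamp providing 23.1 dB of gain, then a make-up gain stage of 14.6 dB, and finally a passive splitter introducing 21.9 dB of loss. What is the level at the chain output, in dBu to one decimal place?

Gain stages sum in dB:
-64.1 + 34.8 + 23.1 + 14.6 − 21.9 = -13.5 dBu.

-13.5 dBu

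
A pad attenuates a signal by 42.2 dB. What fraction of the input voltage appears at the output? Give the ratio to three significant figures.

0.00776

Voltage ratio = 10^(dB/20).
10^(-42.2/20) = 10^(-2.110) = 0.00776.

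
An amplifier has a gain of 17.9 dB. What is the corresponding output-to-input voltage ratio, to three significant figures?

Voltage ratio = 10^(dB/20).
10^(17.9/20) = 10^(0.8950) = 7.85.

7.85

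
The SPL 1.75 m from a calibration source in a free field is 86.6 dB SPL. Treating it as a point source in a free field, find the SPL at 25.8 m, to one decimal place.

63.2 dB SPL

Inverse-square spreading gives ΔL = −20·log₁₀(d₂/d₁).
ΔL = −20·log₁₀(25.8/1.75) = -23.37 dB, so L₂ = 86.6 + (-23.37) = 63.2 dB SPL.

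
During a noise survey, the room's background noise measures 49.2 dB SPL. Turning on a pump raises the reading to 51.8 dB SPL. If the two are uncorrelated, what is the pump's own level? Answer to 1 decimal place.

48.3 dB SPL

Subtract intensities: L_src = 10·log₁₀(10^(L_total/10) − 10^(L_bg/10)).
L_src = 10·log₁₀(10^(51.8/10) − 10^(49.2/10)) = 10·log₁₀(68180) = 48.3 dB SPL.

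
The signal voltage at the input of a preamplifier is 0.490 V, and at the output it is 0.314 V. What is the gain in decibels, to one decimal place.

Voltage ratio → dB uses the 20·log₁₀ form:
20·log₁₀(0.314/0.490) = 20·log₁₀(0.6408) = -3.9 dB.

-3.9 dB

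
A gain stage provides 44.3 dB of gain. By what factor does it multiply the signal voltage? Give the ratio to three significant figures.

164

Voltage ratio = 10^(dB/20).
10^(44.3/20) = 10^(2.215) = 164.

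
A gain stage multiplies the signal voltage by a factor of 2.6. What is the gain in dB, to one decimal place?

8.3 dB

For a voltage ratio, dB = 20·log₁₀(V₂/V₁).
20·log₁₀(2.6) = 8.3 dB.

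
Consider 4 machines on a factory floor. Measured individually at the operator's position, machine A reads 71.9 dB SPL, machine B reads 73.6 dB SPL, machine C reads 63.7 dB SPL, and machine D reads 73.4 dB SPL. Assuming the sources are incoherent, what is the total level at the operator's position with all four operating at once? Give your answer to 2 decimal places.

77.97 dB SPL

Add the sources as powers (linear), then convert back to dB:
L_total = 10·log₁₀(10^(71.9/10) + 10^(73.6/10) + 10^(63.7/10) + 10^(73.4/10)) = 10·log₁₀(62620000) = 77.97 dB SPL.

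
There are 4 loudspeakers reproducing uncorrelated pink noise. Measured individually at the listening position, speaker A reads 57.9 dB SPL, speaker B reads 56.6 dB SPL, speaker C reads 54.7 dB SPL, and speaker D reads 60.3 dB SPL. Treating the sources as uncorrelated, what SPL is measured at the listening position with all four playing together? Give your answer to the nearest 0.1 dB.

Uncorrelated sources add in intensity (power), not in dB.
L_total = 10·log₁₀(10^(57.9/10) + 10^(56.6/10) + 10^(54.7/10) + 10^(60.3/10)) = 10·log₁₀(2440000) = 63.9 dB SPL.

63.9 dB SPL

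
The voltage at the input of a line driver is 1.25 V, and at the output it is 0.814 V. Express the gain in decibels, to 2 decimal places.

Voltage ratio → dB uses the 20·log₁₀ form:
20·log₁₀(0.814/1.25) = 20·log₁₀(0.6512) = -3.73 dB.

-3.73 dB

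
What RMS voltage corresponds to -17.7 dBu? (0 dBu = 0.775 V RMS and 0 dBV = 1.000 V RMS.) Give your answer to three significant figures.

V = 0.775 V × 10^(-17.7/20).
= 0.775 × 0.1303 = 0.101 V.

0.101 V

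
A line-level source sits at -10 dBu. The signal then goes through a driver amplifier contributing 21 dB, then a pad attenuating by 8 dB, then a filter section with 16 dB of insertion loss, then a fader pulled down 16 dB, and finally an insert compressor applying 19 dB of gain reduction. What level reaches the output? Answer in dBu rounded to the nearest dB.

-48 dBu

Cascaded gains and losses add directly in dB.
-10 + 21 − 8 − 16 − 16 − 19 = -48 dBu.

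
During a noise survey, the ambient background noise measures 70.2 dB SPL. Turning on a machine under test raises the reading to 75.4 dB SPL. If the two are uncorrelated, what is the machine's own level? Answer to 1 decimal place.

73.8 dB SPL

Background correction is a power subtraction:
L_src = 10·log₁₀(10^(75.4/10) − 10^(70.2/10)) = 10·log₁₀(24200000) = 73.8 dB SPL.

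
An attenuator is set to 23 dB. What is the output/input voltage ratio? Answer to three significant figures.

Voltage ratio = 10^(dB/20).
10^(-23/20) = 10^(-1.150) = 0.0708.

0.0708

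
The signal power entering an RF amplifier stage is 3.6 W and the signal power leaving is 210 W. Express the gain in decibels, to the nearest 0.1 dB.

For a power ratio, dB = 10·log₁₀(P₂/P₁).
10·log₁₀(210/3.6) = 10·log₁₀(58.33) = 17.7 dB.

17.7 dB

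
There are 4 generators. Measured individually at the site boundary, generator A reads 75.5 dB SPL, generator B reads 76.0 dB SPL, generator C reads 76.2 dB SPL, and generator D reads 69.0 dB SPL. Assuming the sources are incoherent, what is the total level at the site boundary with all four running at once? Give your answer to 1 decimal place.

Incoherent sources sum as intensities:
L_total = 10·log₁₀(10^(75.5/10) + 10^(76.0/10) + 10^(76.2/10) + 10^(69.0/10)) = 10·log₁₀(124900000) = 81.0 dB SPL.

81.0 dB SPL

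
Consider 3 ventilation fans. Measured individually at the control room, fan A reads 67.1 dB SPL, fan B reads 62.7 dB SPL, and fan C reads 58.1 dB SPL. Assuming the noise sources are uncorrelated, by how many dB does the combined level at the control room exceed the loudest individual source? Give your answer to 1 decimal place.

Uncorrelated sources add in intensity (power), not in dB.
L_total = 10·log₁₀(10^(67.1/10) + 10^(62.7/10) + 10^(58.1/10)) = 68.83 dB SPL.
Excess over the loudest (67.1 dB): 68.83 − 67.1 = 1.7 dB.

1.7 dB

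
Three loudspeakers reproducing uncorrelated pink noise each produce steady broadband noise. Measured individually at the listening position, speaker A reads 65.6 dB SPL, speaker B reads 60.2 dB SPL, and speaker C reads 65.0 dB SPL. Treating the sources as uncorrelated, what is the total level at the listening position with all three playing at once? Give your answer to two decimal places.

68.94 dB SPL

Uncorrelated sources add in intensity (power), not in dB.
L_total = 10·log₁₀(10^(65.6/10) + 10^(60.2/10) + 10^(65.0/10)) = 10·log₁₀(7840000) = 68.94 dB SPL.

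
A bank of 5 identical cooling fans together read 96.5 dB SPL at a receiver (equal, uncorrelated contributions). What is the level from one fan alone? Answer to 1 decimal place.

89.5 dB SPL

5 equal incoherent sources add 10·log₁₀(5) = 6.99 dB over one source.
L_one = 96.5 − 6.99 = 89.5 dB SPL.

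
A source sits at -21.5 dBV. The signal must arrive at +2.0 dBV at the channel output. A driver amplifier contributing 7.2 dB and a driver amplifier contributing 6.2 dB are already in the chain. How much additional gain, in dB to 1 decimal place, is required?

10.1 dB

The required make-up gain is the shortfall in the dB sum.
G = +2.0 − (-21.5) − 7.2 − 6.2 = 10.1 dB.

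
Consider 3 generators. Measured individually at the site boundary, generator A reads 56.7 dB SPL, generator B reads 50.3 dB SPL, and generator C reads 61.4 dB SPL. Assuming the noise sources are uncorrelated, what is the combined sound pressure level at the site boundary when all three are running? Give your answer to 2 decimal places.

62.91 dB SPL

Add the sources as powers (linear), then convert back to dB:
L_total = 10·log₁₀(10^(56.7/10) + 10^(50.3/10) + 10^(61.4/10)) = 10·log₁₀(1955000) = 62.91 dB SPL.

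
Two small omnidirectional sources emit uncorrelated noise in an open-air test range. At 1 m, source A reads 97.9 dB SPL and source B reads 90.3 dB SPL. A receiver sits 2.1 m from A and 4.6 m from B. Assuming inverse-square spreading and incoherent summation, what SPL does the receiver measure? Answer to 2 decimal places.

At the listener: L_A = 97.9 − 20·log₁₀(2.1) = 91.456 dB; L_B = 90.3 − 20·log₁₀(4.6) = 77.045 dB.
Combined: 10·log₁₀(10^(91.456/10)+10^(77.045/10)) = 91.61 dB SPL.

91.61 dB SPL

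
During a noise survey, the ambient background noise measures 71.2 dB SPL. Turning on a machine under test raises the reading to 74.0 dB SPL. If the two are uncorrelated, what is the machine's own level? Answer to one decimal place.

70.8 dB SPL

Background correction is a power subtraction:
L_src = 10·log₁₀(10^(74.0/10) − 10^(71.2/10)) = 10·log₁₀(11940000) = 70.8 dB SPL.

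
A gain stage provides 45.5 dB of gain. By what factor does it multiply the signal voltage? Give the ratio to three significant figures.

Voltage ratio = 10^(dB/20).
10^(45.5/20) = 10^(2.275) = 188.

188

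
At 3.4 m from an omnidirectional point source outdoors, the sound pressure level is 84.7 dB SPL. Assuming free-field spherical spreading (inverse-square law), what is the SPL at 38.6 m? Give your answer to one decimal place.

Inverse-square spreading gives ΔL = −20·log₁₀(d₂/d₁).
ΔL = −20·log₁₀(38.6/3.4) = -21.10 dB, so L₂ = 84.7 + (-21.10) = 63.6 dB SPL.

63.6 dB SPL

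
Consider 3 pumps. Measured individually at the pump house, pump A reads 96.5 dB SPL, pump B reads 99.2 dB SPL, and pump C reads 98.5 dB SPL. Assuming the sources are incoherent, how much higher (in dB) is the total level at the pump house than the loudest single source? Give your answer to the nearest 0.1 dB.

Add the sources as powers (linear), then convert back to dB:
L_total = 10·log₁₀(10^(96.5/10) + 10^(99.2/10) + 10^(98.5/10)) = 102.98 dB SPL.
Excess over the loudest (99.2 dB): 102.98 − 99.2 = 3.8 dB.

3.8 dB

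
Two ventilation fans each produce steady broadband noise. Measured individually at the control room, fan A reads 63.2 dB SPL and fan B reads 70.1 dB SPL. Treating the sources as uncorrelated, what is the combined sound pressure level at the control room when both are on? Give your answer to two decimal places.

70.91 dB SPL

Uncorrelated sources add in intensity (power), not in dB.
L_total = 10·log₁₀(10^(63.2/10) + 10^(70.1/10)) = 10·log₁₀(12320000) = 70.91 dB SPL.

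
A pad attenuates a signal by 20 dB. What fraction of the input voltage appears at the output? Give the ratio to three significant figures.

0.100

Voltage ratio = 10^(dB/20).
10^(-20/20) = 10^(-1.000) = 0.100.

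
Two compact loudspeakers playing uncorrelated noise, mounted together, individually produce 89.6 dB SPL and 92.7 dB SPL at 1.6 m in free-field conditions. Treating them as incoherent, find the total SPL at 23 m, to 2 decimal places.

Combined at 1.6 m: 10·log₁₀(10^(89.6/10)+10^(92.7/10)) = 94.431 dB SPL.
Then apply −20·log₁₀(23/1.6) = -23.152 dB → 71.28 dB SPL.

71.28 dB SPL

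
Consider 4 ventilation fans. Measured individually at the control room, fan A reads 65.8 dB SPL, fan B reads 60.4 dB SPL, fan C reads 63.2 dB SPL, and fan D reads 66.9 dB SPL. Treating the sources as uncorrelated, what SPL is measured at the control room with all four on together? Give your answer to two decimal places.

Uncorrelated sources add in intensity (power), not in dB.
L_total = 10·log₁₀(10^(65.8/10) + 10^(60.4/10) + 10^(63.2/10) + 10^(66.9/10)) = 10·log₁₀(11890000) = 70.75 dB SPL.

70.75 dB SPL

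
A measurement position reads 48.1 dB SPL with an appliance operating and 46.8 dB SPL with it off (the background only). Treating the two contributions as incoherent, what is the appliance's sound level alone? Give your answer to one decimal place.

42.2 dB SPL

Background correction is a power subtraction:
L_src = 10·log₁₀(10^(48.1/10) − 10^(46.8/10)) = 10·log₁₀(16700) = 42.2 dB SPL.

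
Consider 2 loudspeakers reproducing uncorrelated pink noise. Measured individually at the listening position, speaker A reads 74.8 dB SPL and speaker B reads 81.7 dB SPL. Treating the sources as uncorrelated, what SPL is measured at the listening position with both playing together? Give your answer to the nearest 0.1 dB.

82.5 dB SPL

Uncorrelated sources add in intensity (power), not in dB.
L_total = 10·log₁₀(10^(74.8/10) + 10^(81.7/10)) = 10·log₁₀(178100000) = 82.5 dB SPL.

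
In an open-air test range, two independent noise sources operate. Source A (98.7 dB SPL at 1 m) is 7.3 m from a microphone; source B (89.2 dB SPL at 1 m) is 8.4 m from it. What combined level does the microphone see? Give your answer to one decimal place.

At the listener: L_A = 98.7 − 20·log₁₀(7.3) = 81.43 dB; L_B = 89.2 − 20·log₁₀(8.4) = 70.71 dB.
Combined: 10·log₁₀(10^(81.43/10)+10^(70.71/10)) = 81.8 dB SPL.

81.8 dB SPL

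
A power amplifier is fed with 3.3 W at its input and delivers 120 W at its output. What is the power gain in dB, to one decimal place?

Power ratio → dB uses the 10·log₁₀ form:
10·log₁₀(120/3.3) = 10·log₁₀(36.36) = 15.6 dB.

15.6 dB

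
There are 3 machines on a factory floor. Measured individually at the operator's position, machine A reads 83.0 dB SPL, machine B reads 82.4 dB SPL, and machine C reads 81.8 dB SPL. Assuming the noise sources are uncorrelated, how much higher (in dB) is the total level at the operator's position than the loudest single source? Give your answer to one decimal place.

Add the sources as powers (linear), then convert back to dB:
L_total = 10·log₁₀(10^(83.0/10) + 10^(82.4/10) + 10^(81.8/10)) = 87.20 dB SPL.
Excess over the loudest (83.0 dB): 87.20 − 83.0 = 4.2 dB.

4.2 dB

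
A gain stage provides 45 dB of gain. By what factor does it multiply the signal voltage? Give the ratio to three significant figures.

178

Voltage ratio = 10^(dB/20).
10^(45/20) = 10^(2.250) = 178.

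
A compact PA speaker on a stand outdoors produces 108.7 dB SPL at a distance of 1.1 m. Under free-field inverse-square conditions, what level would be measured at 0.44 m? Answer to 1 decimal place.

116.7 dB SPL

For a point source in a free field, ΔL = −20·log₁₀(d₂/d₁).
ΔL = −20·log₁₀(0.44/1.1) = 7.96 dB, so L₂ = 108.7 + (7.96) = 116.7 dB SPL.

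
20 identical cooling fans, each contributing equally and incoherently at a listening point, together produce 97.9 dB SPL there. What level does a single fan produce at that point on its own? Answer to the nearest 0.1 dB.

84.9 dB SPL

20 equal incoherent sources add 10·log₁₀(20) = 13.01 dB over one source.
L_one = 97.9 − 13.01 = 84.9 dB SPL.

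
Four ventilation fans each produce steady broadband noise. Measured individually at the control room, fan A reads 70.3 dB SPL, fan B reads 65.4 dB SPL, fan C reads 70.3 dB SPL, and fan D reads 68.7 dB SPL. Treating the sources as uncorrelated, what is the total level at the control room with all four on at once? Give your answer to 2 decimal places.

75.09 dB SPL

Add the sources as powers (linear), then convert back to dB:
L_total = 10·log₁₀(10^(70.3/10) + 10^(65.4/10) + 10^(70.3/10) + 10^(68.7/10)) = 10·log₁₀(32310000) = 75.09 dB SPL.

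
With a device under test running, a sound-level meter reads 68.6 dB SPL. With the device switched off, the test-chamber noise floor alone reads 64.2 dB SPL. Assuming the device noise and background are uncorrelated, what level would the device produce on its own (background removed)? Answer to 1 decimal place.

66.6 dB SPL

Background correction is a power subtraction:
L_src = 10·log₁₀(10^(68.6/10) − 10^(64.2/10)) = 10·log₁₀(4614000) = 66.6 dB SPL.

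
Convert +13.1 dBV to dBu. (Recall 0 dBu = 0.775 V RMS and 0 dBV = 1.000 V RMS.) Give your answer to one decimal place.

The offset between the scales is 20·log₁₀(0.775/1.000) = −2.214 dB.
So dBu = +13.1 + 2.214 = +15.3 dBu.

+15.3 dBu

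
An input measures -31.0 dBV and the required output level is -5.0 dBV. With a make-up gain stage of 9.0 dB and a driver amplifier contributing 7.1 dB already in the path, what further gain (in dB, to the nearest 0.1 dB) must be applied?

9.9 dB

The required make-up gain is the shortfall in the dB sum.
G = -5.0 − (-31.0) − 9.0 − 7.1 = 9.9 dB.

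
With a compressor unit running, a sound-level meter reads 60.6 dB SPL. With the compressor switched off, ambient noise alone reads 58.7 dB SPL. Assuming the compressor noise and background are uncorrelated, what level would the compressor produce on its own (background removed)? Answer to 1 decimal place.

56.1 dB SPL

Background correction is a power subtraction:
L_src = 10·log₁₀(10^(60.6/10) − 10^(58.7/10)) = 10·log₁₀(406800) = 56.1 dB SPL.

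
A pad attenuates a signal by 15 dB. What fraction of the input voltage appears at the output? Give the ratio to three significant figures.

Voltage ratio = 10^(dB/20).
10^(-15/20) = 10^(-0.7500) = 0.178.

0.178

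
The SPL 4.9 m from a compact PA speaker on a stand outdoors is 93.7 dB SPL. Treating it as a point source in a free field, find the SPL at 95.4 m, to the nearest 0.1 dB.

67.9 dB SPL

Inverse-square spreading gives ΔL = −20·log₁₀(d₂/d₁).
ΔL = −20·log₁₀(95.4/4.9) = -25.79 dB, so L₂ = 93.7 + (-25.79) = 67.9 dB SPL.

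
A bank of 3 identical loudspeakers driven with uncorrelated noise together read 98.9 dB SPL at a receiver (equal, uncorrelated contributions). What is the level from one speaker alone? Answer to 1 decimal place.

94.1 dB SPL

3 equal incoherent sources add 10·log₁₀(3) = 4.77 dB over one source.
L_one = 98.9 − 4.77 = 94.1 dB SPL.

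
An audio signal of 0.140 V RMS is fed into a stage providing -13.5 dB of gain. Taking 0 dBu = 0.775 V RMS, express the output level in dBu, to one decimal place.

-28.4 dBu

Input level: 20·log₁₀(0.140/0.775) = -14.86 dBu.
Output: -14.86 − 13.5 = -28.4 dBu.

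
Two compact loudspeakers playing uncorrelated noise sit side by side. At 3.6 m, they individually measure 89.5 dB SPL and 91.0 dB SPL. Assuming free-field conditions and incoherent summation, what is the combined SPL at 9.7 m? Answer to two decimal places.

Combined at 3.6 m: 10·log₁₀(10^(89.5/10)+10^(91.0/10)) = 93.325 dB SPL.
Then apply −20·log₁₀(9.7/3.6) = -8.609 dB → 84.72 dB SPL.

84.72 dB SPL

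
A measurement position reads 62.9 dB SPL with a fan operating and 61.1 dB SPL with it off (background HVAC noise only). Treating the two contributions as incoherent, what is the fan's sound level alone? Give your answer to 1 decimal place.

Subtract intensities: L_src = 10·log₁₀(10^(L_total/10) − 10^(L_bg/10)).
L_src = 10·log₁₀(10^(62.9/10) − 10^(61.1/10)) = 10·log₁₀(661600) = 58.2 dB SPL.

58.2 dB SPL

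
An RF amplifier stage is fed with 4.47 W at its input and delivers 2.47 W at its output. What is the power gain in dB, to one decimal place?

-2.6 dB

Power is a power quantity, so gain = 10·log₁₀(P_out/P_in).
10·log₁₀(2.47/4.47) = 10·log₁₀(0.5526) = -2.6 dB.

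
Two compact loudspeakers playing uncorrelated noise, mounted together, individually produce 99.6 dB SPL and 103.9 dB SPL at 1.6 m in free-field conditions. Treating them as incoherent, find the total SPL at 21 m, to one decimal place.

Combined at 1.6 m: 10·log₁₀(10^(99.6/10)+10^(103.9/10)) = 105.27 dB SPL.
Then apply −20·log₁₀(21/1.6) = -22.36 dB → 82.9 dB SPL.

82.9 dB SPL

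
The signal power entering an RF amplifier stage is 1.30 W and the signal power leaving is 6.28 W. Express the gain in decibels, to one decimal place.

6.8 dB

Power is a power quantity, so gain = 10·log₁₀(P_out/P_in).
10·log₁₀(6.28/1.30) = 10·log₁₀(4.831) = 6.8 dB.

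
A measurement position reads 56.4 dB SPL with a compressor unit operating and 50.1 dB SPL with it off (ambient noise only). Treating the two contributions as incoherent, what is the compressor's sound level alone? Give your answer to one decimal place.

55.2 dB SPL

Remove the background by subtracting linear intensities:
L_src = 10·log₁₀(10^(56.4/10) − 10^(50.1/10)) = 10·log₁₀(334200) = 55.2 dB SPL.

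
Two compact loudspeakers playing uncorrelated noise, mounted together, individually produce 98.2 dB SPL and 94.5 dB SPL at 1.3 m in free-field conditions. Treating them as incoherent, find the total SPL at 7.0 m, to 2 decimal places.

Combined at 1.3 m: 10·log₁₀(10^(98.2/10)+10^(94.5/10)) = 99.743 dB SPL.
Then apply −20·log₁₀(7.0/1.3) = -14.623 dB → 85.12 dB SPL.

85.12 dB SPL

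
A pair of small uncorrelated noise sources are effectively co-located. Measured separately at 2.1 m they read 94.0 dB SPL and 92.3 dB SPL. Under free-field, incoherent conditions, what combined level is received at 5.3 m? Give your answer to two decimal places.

Combined at 2.1 m: 10·log₁₀(10^(94.0/10)+10^(92.3/10)) = 96.243 dB SPL.
Then apply −20·log₁₀(5.3/2.1) = -8.041 dB → 88.20 dB SPL.

88.20 dB SPL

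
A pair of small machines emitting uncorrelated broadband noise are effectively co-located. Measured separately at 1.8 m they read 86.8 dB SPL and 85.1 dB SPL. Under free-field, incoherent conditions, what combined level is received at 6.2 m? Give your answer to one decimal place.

Combined at 1.8 m: 10·log₁₀(10^(86.8/10)+10^(85.1/10)) = 89.04 dB SPL.
Then apply −20·log₁₀(6.2/1.8) = -10.74 dB → 78.3 dB SPL.

78.3 dB SPL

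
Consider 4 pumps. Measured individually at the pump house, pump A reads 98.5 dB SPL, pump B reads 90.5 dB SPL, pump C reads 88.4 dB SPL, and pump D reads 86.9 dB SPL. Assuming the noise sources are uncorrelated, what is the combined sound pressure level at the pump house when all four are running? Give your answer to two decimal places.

Add the sources as powers (linear), then convert back to dB:
L_total = 10·log₁₀(10^(98.5/10) + 10^(90.5/10) + 10^(88.4/10) + 10^(86.9/10)) = 10·log₁₀(9383000000) = 99.72 dB SPL.

99.72 dB SPL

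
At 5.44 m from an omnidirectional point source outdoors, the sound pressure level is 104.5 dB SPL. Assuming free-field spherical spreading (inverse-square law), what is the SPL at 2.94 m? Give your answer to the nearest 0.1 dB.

For a point source in a free field, ΔL = −20·log₁₀(d₂/d₁).
ΔL = −20·log₁₀(2.94/5.44) = 5.35 dB, so L₂ = 104.5 + (5.35) = 109.8 dB SPL.

109.8 dB SPL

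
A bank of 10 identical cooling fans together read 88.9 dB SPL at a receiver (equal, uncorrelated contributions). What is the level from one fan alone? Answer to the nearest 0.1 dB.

10 equal incoherent sources add 10·log₁₀(10) = 10.00 dB over one source.
L_one = 88.9 − 10.00 = 78.9 dB SPL.

78.9 dB SPL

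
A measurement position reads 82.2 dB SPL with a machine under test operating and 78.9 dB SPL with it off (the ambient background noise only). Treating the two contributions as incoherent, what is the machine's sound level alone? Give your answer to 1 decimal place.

79.5 dB SPL

Subtract intensities: L_src = 10·log₁₀(10^(L_total/10) − 10^(L_bg/10)).
L_src = 10·log₁₀(10^(82.2/10) − 10^(78.9/10)) = 10·log₁₀(88330000) = 79.5 dB SPL.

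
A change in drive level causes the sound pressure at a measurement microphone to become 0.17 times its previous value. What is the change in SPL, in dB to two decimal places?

-15.39 dB

Sound pressure is an amplitude quantity: ΔL = 20·log₁₀(p₂/p₁).
20·log₁₀(0.17) = -15.39 dB.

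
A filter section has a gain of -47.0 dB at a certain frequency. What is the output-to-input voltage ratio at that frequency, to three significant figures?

Voltage ratio = 10^(dB/20).
10^(-47.0/20) = 10^(-2.350) = 0.00447.

0.00447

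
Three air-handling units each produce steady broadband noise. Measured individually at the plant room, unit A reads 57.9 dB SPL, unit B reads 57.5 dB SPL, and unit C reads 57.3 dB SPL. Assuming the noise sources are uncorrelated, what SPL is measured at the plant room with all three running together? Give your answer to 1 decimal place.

62.3 dB SPL

Add the sources as powers (linear), then convert back to dB:
L_total = 10·log₁₀(10^(57.9/10) + 10^(57.5/10) + 10^(57.3/10)) = 10·log₁₀(1716000) = 62.3 dB SPL.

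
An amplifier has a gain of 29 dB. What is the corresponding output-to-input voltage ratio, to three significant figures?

Voltage ratio = 10^(dB/20).
10^(29/20) = 10^(1.450) = 28.2.

28.2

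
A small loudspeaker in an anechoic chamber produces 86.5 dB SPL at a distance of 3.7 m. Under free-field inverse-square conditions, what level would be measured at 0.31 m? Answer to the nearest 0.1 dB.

108.0 dB SPL

Inverse-square spreading gives ΔL = −20·log₁₀(d₂/d₁).
ΔL = −20·log₁₀(0.31/3.7) = 21.54 dB, so L₂ = 86.5 + (21.54) = 108.0 dB SPL.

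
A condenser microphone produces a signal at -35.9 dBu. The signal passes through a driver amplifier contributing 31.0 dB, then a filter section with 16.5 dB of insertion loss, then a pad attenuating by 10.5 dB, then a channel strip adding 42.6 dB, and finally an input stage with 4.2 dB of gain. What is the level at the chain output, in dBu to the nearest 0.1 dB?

+14.9 dBu

Cascaded gains and losses add directly in dB.
-35.9 + 31.0 − 16.5 − 10.5 + 42.6 + 4.2 = +14.9 dBu.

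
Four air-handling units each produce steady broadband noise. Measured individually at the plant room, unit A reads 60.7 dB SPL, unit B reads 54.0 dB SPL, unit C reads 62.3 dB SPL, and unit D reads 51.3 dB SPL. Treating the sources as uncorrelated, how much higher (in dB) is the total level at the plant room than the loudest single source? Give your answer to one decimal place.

2.8 dB

Uncorrelated sources add in intensity (power), not in dB.
L_total = 10·log₁₀(10^(60.7/10) + 10^(54.0/10) + 10^(62.3/10) + 10^(51.3/10)) = 65.13 dB SPL.
Excess over the loudest (62.3 dB): 65.13 − 62.3 = 2.8 dB.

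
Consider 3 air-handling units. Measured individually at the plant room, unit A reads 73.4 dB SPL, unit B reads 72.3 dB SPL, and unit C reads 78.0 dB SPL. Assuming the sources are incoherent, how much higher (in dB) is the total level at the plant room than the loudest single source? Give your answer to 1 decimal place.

2.1 dB

Add the sources as powers (linear), then convert back to dB:
L_total = 10·log₁₀(10^(73.4/10) + 10^(72.3/10) + 10^(78.0/10)) = 80.08 dB SPL.
Excess over the loudest (78.0 dB): 80.08 − 78.0 = 2.1 dB.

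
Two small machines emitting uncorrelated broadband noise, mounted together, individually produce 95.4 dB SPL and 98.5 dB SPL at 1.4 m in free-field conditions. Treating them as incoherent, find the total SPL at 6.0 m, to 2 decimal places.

87.59 dB SPL

Combined at 1.4 m: 10·log₁₀(10^(95.4/10)+10^(98.5/10)) = 100.231 dB SPL.
Then apply −20·log₁₀(6.0/1.4) = -12.640 dB → 87.59 dB SPL.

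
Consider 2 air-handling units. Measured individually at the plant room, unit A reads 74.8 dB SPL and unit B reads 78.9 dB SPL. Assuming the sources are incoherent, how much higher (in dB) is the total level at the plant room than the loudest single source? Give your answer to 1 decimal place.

Add the sources as powers (linear), then convert back to dB:
L_total = 10·log₁₀(10^(74.8/10) + 10^(78.9/10)) = 80.33 dB SPL.
Excess over the loudest (78.9 dB): 80.33 − 78.9 = 1.4 dB.

1.4 dB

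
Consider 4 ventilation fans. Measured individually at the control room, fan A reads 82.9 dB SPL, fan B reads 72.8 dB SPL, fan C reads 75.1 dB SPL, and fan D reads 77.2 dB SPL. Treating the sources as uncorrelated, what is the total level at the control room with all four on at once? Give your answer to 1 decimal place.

84.8 dB SPL

Uncorrelated sources add in intensity (power), not in dB.
L_total = 10·log₁₀(10^(82.9/10) + 10^(72.8/10) + 10^(75.1/10) + 10^(77.2/10)) = 10·log₁₀(298900000) = 84.8 dB SPL.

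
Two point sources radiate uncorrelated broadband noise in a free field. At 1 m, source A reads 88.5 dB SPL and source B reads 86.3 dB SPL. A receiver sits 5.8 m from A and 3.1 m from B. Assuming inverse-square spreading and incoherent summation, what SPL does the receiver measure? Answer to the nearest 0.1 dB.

78.2 dB SPL

At the listener: L_A = 88.5 − 20·log₁₀(5.8) = 73.23 dB; L_B = 86.3 − 20·log₁₀(3.1) = 76.47 dB.
Combined: 10·log₁₀(10^(73.23/10)+10^(76.47/10)) = 78.2 dB SPL.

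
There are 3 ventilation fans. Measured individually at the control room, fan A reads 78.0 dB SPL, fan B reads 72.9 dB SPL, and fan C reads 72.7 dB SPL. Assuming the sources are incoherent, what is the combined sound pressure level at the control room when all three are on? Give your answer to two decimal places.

80.05 dB SPL

Incoherent sources sum as intensities:
L_total = 10·log₁₀(10^(78.0/10) + 10^(72.9/10) + 10^(72.7/10)) = 10·log₁₀(101200000) = 80.05 dB SPL.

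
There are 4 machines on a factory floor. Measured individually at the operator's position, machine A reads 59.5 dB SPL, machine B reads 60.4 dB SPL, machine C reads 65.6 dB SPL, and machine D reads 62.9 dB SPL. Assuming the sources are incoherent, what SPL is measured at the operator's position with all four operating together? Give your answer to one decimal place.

Incoherent sources sum as intensities:
L_total = 10·log₁₀(10^(59.5/10) + 10^(60.4/10) + 10^(65.6/10) + 10^(62.9/10)) = 10·log₁₀(7568000) = 68.8 dB SPL.

68.8 dB SPL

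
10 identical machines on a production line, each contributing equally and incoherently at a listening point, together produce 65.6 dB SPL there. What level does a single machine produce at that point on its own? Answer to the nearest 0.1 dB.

10 equal incoherent sources add 10·log₁₀(10) = 10.00 dB over one source.
L_one = 65.6 − 10.00 = 55.6 dB SPL.

55.6 dB SPL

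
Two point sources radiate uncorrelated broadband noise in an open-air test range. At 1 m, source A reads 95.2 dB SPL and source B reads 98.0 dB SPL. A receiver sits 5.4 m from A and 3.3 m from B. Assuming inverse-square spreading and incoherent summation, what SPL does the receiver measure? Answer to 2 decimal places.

88.41 dB SPL

At the listener: L_A = 95.2 − 20·log₁₀(5.4) = 80.552 dB; L_B = 98.0 − 20·log₁₀(3.3) = 87.630 dB.
Combined: 10·log₁₀(10^(80.552/10)+10^(87.630/10)) = 88.41 dB SPL.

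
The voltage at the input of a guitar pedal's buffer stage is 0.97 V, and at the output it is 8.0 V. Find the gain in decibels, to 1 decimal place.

Voltage ratio → dB uses the 20·log₁₀ form:
20·log₁₀(8.0/0.97) = 20·log₁₀(8.247) = 18.3 dB.

18.3 dB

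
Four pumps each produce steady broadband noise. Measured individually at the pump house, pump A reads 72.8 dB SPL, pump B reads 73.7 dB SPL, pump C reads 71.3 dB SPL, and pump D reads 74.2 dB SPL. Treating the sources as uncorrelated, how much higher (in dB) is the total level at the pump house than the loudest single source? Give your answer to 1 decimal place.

Add the sources as powers (linear), then convert back to dB:
L_total = 10·log₁₀(10^(72.8/10) + 10^(73.7/10) + 10^(71.3/10) + 10^(74.2/10)) = 79.15 dB SPL.
Excess over the loudest (74.2 dB): 79.15 − 74.2 = 5.0 dB.

5.0 dB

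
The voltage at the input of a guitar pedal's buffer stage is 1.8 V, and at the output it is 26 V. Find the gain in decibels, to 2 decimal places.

23.19 dB

For a voltage ratio, dB = 20·log₁₀(V₂/V₁).
20·log₁₀(26/1.8) = 20·log₁₀(14.44) = 23.19 dB.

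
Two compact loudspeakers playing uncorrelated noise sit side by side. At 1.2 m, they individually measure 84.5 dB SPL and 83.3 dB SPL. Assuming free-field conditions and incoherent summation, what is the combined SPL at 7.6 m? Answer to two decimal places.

Combined at 1.2 m: 10·log₁₀(10^(84.5/10)+10^(83.3/10)) = 86.952 dB SPL.
Then apply −20·log₁₀(7.6/1.2) = -16.033 dB → 70.92 dB SPL.

70.92 dB SPL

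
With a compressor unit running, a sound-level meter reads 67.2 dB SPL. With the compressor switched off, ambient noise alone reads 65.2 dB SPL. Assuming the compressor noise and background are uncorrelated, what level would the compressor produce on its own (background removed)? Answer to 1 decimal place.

Subtract intensities: L_src = 10·log₁₀(10^(L_total/10) − 10^(L_bg/10)).
L_src = 10·log₁₀(10^(67.2/10) − 10^(65.2/10)) = 10·log₁₀(1937000) = 62.9 dB SPL.

62.9 dB SPL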